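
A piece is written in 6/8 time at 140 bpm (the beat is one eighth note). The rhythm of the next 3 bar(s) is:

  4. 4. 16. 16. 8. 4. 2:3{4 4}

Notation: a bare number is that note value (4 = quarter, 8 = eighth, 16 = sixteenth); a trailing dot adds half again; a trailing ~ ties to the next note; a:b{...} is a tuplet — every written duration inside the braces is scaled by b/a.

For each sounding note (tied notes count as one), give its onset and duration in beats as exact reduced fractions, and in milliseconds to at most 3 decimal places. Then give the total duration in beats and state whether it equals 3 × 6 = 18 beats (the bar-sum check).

1) 0.0ms=0b +1285.714ms=3b
2) 1285.714ms=3b +1285.714ms=3b
3) 2571.429ms=6b +321.429ms=3/4b
4) 2892.857ms=27/4b +321.429ms=3/4b
5) 3214.286ms=15/2b +642.857ms=3/2b
6) 3857.143ms=9b +1285.714ms=3b
7) 5142.857ms=12b +1285.714ms=3b
8) 6428.571ms=15b +1285.714ms=3b
Σ=18b of 18 (140bpm 6/8) — PASS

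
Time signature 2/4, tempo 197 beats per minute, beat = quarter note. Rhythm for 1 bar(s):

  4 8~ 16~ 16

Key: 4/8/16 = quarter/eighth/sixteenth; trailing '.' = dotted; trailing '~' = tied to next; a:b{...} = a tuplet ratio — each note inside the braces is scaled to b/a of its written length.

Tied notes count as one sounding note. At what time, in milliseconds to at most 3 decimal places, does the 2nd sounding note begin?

1. 0.0ms @ 0 + 304.569ms (1)
2. 304.569ms @ 1 + 304.569ms (1)

note 2 onset = 1b = 304.569ms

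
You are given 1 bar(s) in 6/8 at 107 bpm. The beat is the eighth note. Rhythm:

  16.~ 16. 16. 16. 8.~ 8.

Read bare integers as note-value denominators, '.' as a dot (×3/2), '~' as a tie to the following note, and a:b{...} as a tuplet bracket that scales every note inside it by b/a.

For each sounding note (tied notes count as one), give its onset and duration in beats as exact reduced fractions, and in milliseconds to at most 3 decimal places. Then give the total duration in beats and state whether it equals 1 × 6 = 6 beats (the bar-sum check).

1) 0.0ms=0b +841.121ms=3/2b
2) 841.121ms=3/2b +420.561ms=3/4b
3) 1261.682ms=9/4b +420.561ms=3/4b
4) 1682.243ms=3b +1682.243ms=3b
Σ=6b of 6 (107bpm 6/8) — PASS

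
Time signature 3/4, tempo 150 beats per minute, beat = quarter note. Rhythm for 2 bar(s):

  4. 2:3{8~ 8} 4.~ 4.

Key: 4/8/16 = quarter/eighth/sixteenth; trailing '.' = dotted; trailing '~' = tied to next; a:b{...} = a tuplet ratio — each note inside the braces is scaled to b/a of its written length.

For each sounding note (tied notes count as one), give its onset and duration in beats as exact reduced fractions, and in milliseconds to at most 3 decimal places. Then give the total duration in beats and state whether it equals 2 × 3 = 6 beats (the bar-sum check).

1) 0.0ms=0b +600.0ms=3/2b
2) 600.0ms=3/2b +600.0ms=3/2b
3) 1200.0ms=3b +1200.0ms=3b
Σ=6b of 6 (150bpm 3/4) — PASS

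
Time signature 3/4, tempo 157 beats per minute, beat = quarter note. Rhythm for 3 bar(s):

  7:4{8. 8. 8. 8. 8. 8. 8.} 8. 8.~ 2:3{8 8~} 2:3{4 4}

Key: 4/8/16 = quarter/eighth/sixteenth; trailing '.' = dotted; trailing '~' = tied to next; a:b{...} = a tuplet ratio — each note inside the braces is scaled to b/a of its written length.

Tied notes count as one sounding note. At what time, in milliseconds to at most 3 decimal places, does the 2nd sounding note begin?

1. 0.0ms @ 0 + 163.785ms (3/7)
2. 163.785ms @ 3/7 + 163.785ms (3/7)
3. 327.571ms @ 6/7 + 163.785ms (3/7)
4. 491.356ms @ 9/7 + 163.785ms (3/7)
5. 655.141ms @ 12/7 + 163.785ms (3/7)
6. 818.926ms @ 15/7 + 163.785ms (3/7)
7. 982.712ms @ 18/7 + 163.785ms (3/7)
8. 1146.497ms @ 3 + 286.624ms (3/4)
9. 1433.121ms @ 15/4 + 573.248ms (3/2)
10. 2006.369ms @ 21/4 + 859.873ms (9/4)
11. 2866.242ms @ 15/2 + 573.248ms (3/2)

note 2 onset = 3/7b = 163.785ms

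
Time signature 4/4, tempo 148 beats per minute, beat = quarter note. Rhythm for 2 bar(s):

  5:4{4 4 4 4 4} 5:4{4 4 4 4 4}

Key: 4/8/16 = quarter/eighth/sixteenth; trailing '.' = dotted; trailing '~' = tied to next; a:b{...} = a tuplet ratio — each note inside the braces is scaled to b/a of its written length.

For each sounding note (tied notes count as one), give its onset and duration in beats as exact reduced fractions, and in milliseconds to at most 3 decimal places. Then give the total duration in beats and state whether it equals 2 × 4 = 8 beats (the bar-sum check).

1) 0.0ms=0b +324.324ms=4/5b
2) 324.324ms=4/5b +324.324ms=4/5b
3) 648.649ms=8/5b +324.324ms=4/5b
4) 972.973ms=12/5b +324.324ms=4/5b
5) 1297.297ms=16/5b +324.324ms=4/5b
6) 1621.622ms=4b +324.324ms=4/5b
7) 1945.946ms=24/5b +324.324ms=4/5b
8) 2270.27ms=28/5b +324.324ms=4/5b
9) 2594.595ms=32/5b +324.324ms=4/5b
10) 2918.919ms=36/5b +324.324ms=4/5b
Σ=8b of 8 (148bpm 4/4) — PASS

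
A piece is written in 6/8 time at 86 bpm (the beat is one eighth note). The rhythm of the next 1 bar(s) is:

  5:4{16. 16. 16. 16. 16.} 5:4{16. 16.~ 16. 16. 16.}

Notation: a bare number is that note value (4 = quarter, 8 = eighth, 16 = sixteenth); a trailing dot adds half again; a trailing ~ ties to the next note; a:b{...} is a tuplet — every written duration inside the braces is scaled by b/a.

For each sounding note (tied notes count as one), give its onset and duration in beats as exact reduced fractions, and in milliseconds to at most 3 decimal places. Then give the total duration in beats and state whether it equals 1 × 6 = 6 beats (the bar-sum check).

1) 0.0ms=0b +418.605ms=3/5b
2) 418.605ms=3/5b +418.605ms=3/5b
3) 837.209ms=6/5b +418.605ms=3/5b
4) 1255.814ms=9/5b +418.605ms=3/5b
5) 1674.419ms=12/5b +418.605ms=3/5b
6) 2093.023ms=3b +418.605ms=3/5b
7) 2511.628ms=18/5b +837.209ms=6/5b
8) 3348.837ms=24/5b +418.605ms=3/5b
9) 3767.442ms=27/5b +418.605ms=3/5b
Σ=6b of 6 (86bpm 6/8) — PASS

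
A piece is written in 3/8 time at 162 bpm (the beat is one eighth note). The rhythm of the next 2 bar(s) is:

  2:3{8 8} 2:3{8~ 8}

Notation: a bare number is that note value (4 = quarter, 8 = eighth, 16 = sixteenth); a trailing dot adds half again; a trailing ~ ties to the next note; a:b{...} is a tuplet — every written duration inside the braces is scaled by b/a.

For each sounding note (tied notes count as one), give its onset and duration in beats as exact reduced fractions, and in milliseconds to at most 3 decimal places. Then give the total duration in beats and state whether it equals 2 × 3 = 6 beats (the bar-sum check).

1) 0.0ms=0b +555.556ms=3/2b
2) 555.556ms=3/2b +555.556ms=3/2b
3) 1111.111ms=3b +1111.111ms=3b
Σ=6b of 6 (162bpm 3/8) — PASS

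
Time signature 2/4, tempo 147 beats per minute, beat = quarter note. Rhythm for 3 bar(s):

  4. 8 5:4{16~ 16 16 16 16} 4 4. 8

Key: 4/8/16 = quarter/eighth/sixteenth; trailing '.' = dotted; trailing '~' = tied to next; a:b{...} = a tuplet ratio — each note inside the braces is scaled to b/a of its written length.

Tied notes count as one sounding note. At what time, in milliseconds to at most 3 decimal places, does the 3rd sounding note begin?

note 3 onset = 2b = 816.327ms

1. 0.0ms @ 0 + 612.245ms (3/2)
2. 612.245ms @ 3/2 + 204.082ms (1/2)
3. 816.327ms @ 2 + 163.265ms (2/5)
4. 979.592ms @ 12/5 + 81.633ms (1/5)
5. 1061.224ms @ 13/5 + 81.633ms (1/5)
6. 1142.857ms @ 14/5 + 81.633ms (1/5)
7. 1224.49ms @ 3 + 408.163ms (1)
8. 1632.653ms @ 4 + 612.245ms (3/2)
9. 2244.898ms @ 11/2 + 204.082ms (1/2)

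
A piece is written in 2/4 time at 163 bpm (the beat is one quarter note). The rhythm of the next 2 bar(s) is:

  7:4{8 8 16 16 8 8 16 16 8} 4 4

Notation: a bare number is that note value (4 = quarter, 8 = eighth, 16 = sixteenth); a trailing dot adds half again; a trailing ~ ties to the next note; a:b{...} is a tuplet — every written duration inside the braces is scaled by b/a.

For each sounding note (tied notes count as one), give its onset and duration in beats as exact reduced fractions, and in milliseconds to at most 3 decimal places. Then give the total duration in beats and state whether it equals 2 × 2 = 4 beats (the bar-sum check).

1) 0.0ms=0b +105.171ms=2/7b
2) 105.171ms=2/7b +105.171ms=2/7b
3) 210.342ms=4/7b +52.585ms=1/7b
4) 262.927ms=5/7b +52.585ms=1/7b
5) 315.513ms=6/7b +105.171ms=2/7b
6) 420.684ms=8/7b +105.171ms=2/7b
7) 525.855ms=10/7b +52.585ms=1/7b
8) 578.44ms=11/7b +52.585ms=1/7b
9) 631.025ms=12/7b +105.171ms=2/7b
10) 736.196ms=2b +368.098ms=1b
11) 1104.294ms=3b +368.098ms=1b
Σ=4b of 4 (163bpm 2/4) — PASS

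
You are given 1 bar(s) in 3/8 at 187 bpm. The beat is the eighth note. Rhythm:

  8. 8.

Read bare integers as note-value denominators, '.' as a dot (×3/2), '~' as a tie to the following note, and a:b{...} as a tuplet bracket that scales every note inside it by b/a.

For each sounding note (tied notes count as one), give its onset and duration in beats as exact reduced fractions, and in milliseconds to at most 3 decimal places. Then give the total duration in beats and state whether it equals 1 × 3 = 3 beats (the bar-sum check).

1) 0.0ms=0b +481.283ms=3/2b
2) 481.283ms=3/2b +481.283ms=3/2b
Σ=3b of 3 (187bpm 3/8) — PASS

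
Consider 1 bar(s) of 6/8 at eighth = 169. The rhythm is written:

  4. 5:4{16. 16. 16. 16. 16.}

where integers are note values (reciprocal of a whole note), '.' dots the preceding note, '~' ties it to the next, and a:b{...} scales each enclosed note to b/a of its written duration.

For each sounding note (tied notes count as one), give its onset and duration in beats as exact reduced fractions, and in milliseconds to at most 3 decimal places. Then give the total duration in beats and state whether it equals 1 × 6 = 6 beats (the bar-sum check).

1) 0.0ms=0b +1065.089ms=3b
2) 1065.089ms=3b +213.018ms=3/5b
3) 1278.107ms=18/5b +213.018ms=3/5b
4) 1491.124ms=21/5b +213.018ms=3/5b
5) 1704.142ms=24/5b +213.018ms=3/5b
6) 1917.16ms=27/5b +213.018ms=3/5b
Σ=6b of 6 (169bpm 6/8) — PASS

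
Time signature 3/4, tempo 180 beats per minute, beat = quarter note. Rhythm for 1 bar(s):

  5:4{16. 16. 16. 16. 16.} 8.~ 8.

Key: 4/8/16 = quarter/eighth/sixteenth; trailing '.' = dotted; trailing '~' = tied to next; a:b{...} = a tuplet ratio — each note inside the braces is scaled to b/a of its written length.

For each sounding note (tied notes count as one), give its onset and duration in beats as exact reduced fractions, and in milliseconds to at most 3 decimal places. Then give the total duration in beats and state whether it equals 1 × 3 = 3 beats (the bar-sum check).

1) 0.0ms=0b +100.0ms=3/10b
2) 100.0ms=3/10b +100.0ms=3/10b
3) 200.0ms=3/5b +100.0ms=3/10b
4) 300.0ms=9/10b +100.0ms=3/10b
5) 400.0ms=6/5b +100.0ms=3/10b
6) 500.0ms=3/2b +500.0ms=3/2b
Σ=3b of 3 (180bpm 3/4) — PASS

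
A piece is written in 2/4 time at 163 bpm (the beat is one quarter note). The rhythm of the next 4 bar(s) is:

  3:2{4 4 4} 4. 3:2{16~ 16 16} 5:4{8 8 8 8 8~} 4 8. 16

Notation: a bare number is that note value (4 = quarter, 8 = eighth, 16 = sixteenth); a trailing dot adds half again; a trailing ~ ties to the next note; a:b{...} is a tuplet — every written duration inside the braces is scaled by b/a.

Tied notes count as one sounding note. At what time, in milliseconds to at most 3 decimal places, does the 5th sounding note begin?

1. 0.0ms @ 0 + 245.399ms (2/3)
2. 245.399ms @ 2/3 + 245.399ms (2/3)
3. 490.798ms @ 4/3 + 245.399ms (2/3)
4. 736.196ms @ 2 + 552.147ms (3/2)
5. 1288.344ms @ 7/2 + 122.699ms (1/3)
6. 1411.043ms @ 23/6 + 61.35ms (1/6)
7. 1472.393ms @ 4 + 147.239ms (2/5)
8. 1619.632ms @ 22/5 + 147.239ms (2/5)
9. 1766.871ms @ 24/5 + 147.239ms (2/5)
10. 1914.11ms @ 26/5 + 147.239ms (2/5)
11. 2061.35ms @ 28/5 + 515.337ms (7/5)
12. 2576.687ms @ 7 + 276.074ms (3/4)
13. 2852.761ms @ 31/4 + 92.025ms (1/4)

note 5 onset = 7/2b = 1288.344ms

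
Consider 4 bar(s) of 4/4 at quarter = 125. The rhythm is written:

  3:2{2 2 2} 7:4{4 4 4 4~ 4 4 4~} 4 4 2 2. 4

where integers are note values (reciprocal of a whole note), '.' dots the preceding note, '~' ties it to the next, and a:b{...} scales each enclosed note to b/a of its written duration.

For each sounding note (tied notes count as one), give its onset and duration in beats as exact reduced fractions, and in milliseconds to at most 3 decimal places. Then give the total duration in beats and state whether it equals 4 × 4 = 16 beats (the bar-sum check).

1) 0.0ms=0b +640.0ms=4/3b
2) 640.0ms=4/3b +640.0ms=4/3b
3) 1280.0ms=8/3b +640.0ms=4/3b
4) 1920.0ms=4b +274.286ms=4/7b
5) 2194.286ms=32/7b +274.286ms=4/7b
6) 2468.571ms=36/7b +274.286ms=4/7b
7) 2742.857ms=40/7b +548.571ms=8/7b
8) 3291.429ms=48/7b +274.286ms=4/7b
9) 3565.714ms=52/7b +754.286ms=11/7b
10) 4320.0ms=9b +480.0ms=1b
11) 4800.0ms=10b +960.0ms=2b
12) 5760.0ms=12b +1440.0ms=3b
13) 7200.0ms=15b +480.0ms=1b
Σ=16b of 16 (125bpm 4/4) — PASS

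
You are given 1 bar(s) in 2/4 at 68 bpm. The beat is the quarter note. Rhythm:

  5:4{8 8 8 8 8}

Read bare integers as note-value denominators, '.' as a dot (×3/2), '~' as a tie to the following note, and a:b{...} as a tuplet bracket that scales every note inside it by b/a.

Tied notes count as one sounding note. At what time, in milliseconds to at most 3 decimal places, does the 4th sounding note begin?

1. 0.0ms @ 0 + 352.941ms (2/5)
2. 352.941ms @ 2/5 + 352.941ms (2/5)
3. 705.882ms @ 4/5 + 352.941ms (2/5)
4. 1058.824ms @ 6/5 + 352.941ms (2/5)
5. 1411.765ms @ 8/5 + 352.941ms (2/5)

note 4 onset = 6/5b = 1058.824ms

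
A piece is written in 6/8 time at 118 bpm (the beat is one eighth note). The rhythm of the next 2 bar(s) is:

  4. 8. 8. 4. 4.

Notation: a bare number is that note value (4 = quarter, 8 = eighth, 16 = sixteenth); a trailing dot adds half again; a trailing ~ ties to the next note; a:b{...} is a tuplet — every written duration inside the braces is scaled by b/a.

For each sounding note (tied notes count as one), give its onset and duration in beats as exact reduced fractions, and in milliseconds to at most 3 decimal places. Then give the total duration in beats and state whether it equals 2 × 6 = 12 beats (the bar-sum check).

1) 0.0ms=0b +1525.424ms=3b
2) 1525.424ms=3b +762.712ms=3/2b
3) 2288.136ms=9/2b +762.712ms=3/2b
4) 3050.847ms=6b +1525.424ms=3b
5) 4576.271ms=9b +1525.424ms=3b
Σ=12b of 12 (118bpm 6/8) — PASS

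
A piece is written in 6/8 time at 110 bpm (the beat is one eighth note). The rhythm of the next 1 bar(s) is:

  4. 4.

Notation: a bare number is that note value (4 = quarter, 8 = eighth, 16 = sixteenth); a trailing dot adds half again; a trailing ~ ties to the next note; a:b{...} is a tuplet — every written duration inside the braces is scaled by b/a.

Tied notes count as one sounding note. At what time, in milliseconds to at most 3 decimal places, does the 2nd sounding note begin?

1. 0.0ms @ 0 + 1636.364ms (3)
2. 1636.364ms @ 3 + 1636.364ms (3)

note 2 onset = 3b = 1636.364ms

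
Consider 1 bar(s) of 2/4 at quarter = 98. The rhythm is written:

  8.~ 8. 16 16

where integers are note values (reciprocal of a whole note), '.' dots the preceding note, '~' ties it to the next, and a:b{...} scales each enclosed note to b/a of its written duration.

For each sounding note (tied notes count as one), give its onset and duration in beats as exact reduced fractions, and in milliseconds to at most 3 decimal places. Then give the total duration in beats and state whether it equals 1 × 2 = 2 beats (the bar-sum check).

1) 0.0ms=0b +918.367ms=3/2b
2) 918.367ms=3/2b +153.061ms=1/4b
3) 1071.429ms=7/4b +153.061ms=1/4b
Σ=2b of 2 (98bpm 2/4) — PASS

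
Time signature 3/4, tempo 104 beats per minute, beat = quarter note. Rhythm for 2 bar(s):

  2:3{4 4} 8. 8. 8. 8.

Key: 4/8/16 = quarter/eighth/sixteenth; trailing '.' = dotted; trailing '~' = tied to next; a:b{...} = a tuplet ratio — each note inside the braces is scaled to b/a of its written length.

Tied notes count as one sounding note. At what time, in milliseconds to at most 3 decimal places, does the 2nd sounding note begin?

1. 0.0ms @ 0 + 865.385ms (3/2)
2. 865.385ms @ 3/2 + 865.385ms (3/2)
3. 1730.769ms @ 3 + 432.692ms (3/4)
4. 2163.462ms @ 15/4 + 432.692ms (3/4)
5. 2596.154ms @ 9/2 + 432.692ms (3/4)
6. 3028.846ms @ 21/4 + 432.692ms (3/4)

note 2 onset = 3/2b = 865.385ms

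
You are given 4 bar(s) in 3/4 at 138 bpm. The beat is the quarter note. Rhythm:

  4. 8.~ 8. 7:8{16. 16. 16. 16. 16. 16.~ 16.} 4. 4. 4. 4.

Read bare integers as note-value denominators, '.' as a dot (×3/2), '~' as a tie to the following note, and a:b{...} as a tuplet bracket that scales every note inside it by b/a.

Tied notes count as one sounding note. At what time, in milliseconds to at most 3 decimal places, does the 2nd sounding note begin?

1. 0.0ms @ 0 + 652.174ms (3/2)
2. 652.174ms @ 3/2 + 652.174ms (3/2)
3. 1304.348ms @ 3 + 186.335ms (3/7)
4. 1490.683ms @ 24/7 + 186.335ms (3/7)
5. 1677.019ms @ 27/7 + 186.335ms (3/7)
6. 1863.354ms @ 30/7 + 186.335ms (3/7)
7. 2049.689ms @ 33/7 + 186.335ms (3/7)
8. 2236.025ms @ 36/7 + 372.671ms (6/7)
9. 2608.696ms @ 6 + 652.174ms (3/2)
10. 3260.87ms @ 15/2 + 652.174ms (3/2)
11. 3913.043ms @ 9 + 652.174ms (3/2)
12. 4565.217ms @ 21/2 + 652.174ms (3/2)

note 2 onset = 3/2b = 652.174ms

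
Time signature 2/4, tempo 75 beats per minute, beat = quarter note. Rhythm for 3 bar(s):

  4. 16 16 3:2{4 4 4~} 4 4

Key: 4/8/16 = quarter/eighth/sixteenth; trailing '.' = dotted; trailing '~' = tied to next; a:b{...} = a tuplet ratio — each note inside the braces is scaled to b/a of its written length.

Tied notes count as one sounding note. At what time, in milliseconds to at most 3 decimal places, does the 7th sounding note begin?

1. 0.0ms @ 0 + 1200.0ms (3/2)
2. 1200.0ms @ 3/2 + 200.0ms (1/4)
3. 1400.0ms @ 7/4 + 200.0ms (1/4)
4. 1600.0ms @ 2 + 533.333ms (2/3)
5. 2133.333ms @ 8/3 + 533.333ms (2/3)
6. 2666.667ms @ 10/3 + 1333.333ms (5/3)
7. 4000.0ms @ 5 + 800.0ms (1)

note 7 onset = 5b = 4000.0ms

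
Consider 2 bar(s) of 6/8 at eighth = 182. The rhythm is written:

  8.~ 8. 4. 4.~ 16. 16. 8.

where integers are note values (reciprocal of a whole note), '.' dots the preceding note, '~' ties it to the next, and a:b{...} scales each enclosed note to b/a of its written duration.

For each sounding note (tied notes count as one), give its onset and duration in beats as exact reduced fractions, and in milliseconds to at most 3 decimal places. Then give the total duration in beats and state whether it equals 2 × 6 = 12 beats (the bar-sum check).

1) 0.0ms=0b +989.011ms=3b
2) 989.011ms=3b +989.011ms=3b
3) 1978.022ms=6b +1236.264ms=15/4b
4) 3214.286ms=39/4b +247.253ms=3/4b
5) 3461.538ms=21/2b +494.505ms=3/2b
Σ=12b of 12 (182bpm 6/8) — PASS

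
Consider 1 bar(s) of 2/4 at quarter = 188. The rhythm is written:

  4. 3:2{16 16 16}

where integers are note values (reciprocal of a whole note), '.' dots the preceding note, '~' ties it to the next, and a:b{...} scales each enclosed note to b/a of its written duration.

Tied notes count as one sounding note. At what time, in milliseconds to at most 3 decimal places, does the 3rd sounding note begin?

note 3 onset = 5/3b = 531.915ms

1. 0.0ms @ 0 + 478.723ms (3/2)
2. 478.723ms @ 3/2 + 53.191ms (1/6)
3. 531.915ms @ 5/3 + 53.191ms (1/6)
4. 585.106ms @ 11/6 + 53.191ms (1/6)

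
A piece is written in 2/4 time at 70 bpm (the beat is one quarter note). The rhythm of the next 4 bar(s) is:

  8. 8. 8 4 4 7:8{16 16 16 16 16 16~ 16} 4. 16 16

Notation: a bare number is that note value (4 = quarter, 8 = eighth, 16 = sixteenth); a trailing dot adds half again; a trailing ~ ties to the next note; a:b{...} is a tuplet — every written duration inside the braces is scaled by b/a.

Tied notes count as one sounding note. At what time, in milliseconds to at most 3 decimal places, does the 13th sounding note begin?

note 13 onset = 15/2b = 6428.571ms

1. 0.0ms @ 0 + 642.857ms (3/4)
2. 642.857ms @ 3/4 + 642.857ms (3/4)
3. 1285.714ms @ 3/2 + 428.571ms (1/2)
4. 1714.286ms @ 2 + 857.143ms (1)
5. 2571.429ms @ 3 + 857.143ms (1)
6. 3428.571ms @ 4 + 244.898ms (2/7)
7. 3673.469ms @ 30/7 + 244.898ms (2/7)
8. 3918.367ms @ 32/7 + 244.898ms (2/7)
9. 4163.265ms @ 34/7 + 244.898ms (2/7)
10. 4408.163ms @ 36/7 + 244.898ms (2/7)
11. 4653.061ms @ 38/7 + 489.796ms (4/7)
12. 5142.857ms @ 6 + 1285.714ms (3/2)
13. 6428.571ms @ 15/2 + 214.286ms (1/4)
14. 6642.857ms @ 31/4 + 214.286ms (1/4)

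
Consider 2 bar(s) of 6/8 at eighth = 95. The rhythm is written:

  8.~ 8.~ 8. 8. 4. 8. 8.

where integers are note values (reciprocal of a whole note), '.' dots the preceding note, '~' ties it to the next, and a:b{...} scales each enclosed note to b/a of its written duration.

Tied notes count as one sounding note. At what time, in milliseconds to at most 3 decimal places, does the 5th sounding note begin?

1. 0.0ms @ 0 + 2842.105ms (9/2)
2. 2842.105ms @ 9/2 + 947.368ms (3/2)
3. 3789.474ms @ 6 + 1894.737ms (3)
4. 5684.211ms @ 9 + 947.368ms (3/2)
5. 6631.579ms @ 21/2 + 947.368ms (3/2)

note 5 onset = 21/2b = 6631.579ms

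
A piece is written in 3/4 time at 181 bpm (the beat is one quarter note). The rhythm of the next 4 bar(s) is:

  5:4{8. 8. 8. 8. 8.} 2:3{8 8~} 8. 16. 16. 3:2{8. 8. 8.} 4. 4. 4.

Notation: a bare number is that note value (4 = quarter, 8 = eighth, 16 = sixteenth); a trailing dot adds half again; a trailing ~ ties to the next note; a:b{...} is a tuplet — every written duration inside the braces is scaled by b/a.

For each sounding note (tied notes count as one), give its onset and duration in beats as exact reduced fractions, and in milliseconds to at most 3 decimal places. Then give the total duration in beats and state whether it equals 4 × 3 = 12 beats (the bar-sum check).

1) 0.0ms=0b +198.895ms=3/5b
2) 198.895ms=3/5b +198.895ms=3/5b
3) 397.79ms=6/5b +198.895ms=3/5b
4) 596.685ms=9/5b +198.895ms=3/5b
5) 795.58ms=12/5b +198.895ms=3/5b
6) 994.475ms=3b +248.619ms=3/4b
7) 1243.094ms=15/4b +497.238ms=3/2b
8) 1740.331ms=21/4b +124.309ms=3/8b
9) 1864.641ms=45/8b +124.309ms=3/8b
10) 1988.95ms=6b +165.746ms=1/2b
11) 2154.696ms=13/2b +165.746ms=1/2b
12) 2320.442ms=7b +165.746ms=1/2b
13) 2486.188ms=15/2b +497.238ms=3/2b
14) 2983.425ms=9b +497.238ms=3/2b
15) 3480.663ms=21/2b +497.238ms=3/2b
Σ=12b of 12 (181bpm 3/4) — PASS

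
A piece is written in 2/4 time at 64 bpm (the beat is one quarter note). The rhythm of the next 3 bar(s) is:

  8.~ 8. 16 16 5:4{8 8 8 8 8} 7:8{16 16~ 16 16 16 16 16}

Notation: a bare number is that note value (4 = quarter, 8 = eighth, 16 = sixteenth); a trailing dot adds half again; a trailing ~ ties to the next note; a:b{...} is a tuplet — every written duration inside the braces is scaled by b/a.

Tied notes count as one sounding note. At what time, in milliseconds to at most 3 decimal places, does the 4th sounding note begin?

note 4 onset = 2b = 1875.0ms

1. 0.0ms @ 0 + 1406.25ms (3/2)
2. 1406.25ms @ 3/2 + 234.375ms (1/4)
3. 1640.625ms @ 7/4 + 234.375ms (1/4)
4. 1875.0ms @ 2 + 375.0ms (2/5)
5. 2250.0ms @ 12/5 + 375.0ms (2/5)
6. 2625.0ms @ 14/5 + 375.0ms (2/5)
7. 3000.0ms @ 16/5 + 375.0ms (2/5)
8. 3375.0ms @ 18/5 + 375.0ms (2/5)
9. 3750.0ms @ 4 + 267.857ms (2/7)
10. 4017.857ms @ 30/7 + 535.714ms (4/7)
11. 4553.571ms @ 34/7 + 267.857ms (2/7)
12. 4821.429ms @ 36/7 + 267.857ms (2/7)
13. 5089.286ms @ 38/7 + 267.857ms (2/7)
14. 5357.143ms @ 40/7 + 267.857ms (2/7)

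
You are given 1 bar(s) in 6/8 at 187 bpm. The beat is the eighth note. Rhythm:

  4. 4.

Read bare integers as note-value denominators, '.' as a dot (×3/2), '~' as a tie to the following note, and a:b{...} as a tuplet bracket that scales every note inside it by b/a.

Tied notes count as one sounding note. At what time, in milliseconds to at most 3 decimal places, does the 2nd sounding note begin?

note 2 onset = 3b = 962.567ms

1. 0.0ms @ 0 + 962.567ms (3)
2. 962.567ms @ 3 + 962.567ms (3)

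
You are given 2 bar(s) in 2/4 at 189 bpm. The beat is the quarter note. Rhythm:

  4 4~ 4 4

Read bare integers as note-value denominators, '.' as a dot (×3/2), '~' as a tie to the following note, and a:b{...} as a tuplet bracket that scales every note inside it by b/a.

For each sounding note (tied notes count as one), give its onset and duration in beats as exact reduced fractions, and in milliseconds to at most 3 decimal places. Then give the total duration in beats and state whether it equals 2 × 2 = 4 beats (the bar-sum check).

1) 0.0ms=0b +317.46ms=1b
2) 317.46ms=1b +634.921ms=2b
3) 952.381ms=3b +317.46ms=1b
Σ=4b of 4 (189bpm 2/4) — PASS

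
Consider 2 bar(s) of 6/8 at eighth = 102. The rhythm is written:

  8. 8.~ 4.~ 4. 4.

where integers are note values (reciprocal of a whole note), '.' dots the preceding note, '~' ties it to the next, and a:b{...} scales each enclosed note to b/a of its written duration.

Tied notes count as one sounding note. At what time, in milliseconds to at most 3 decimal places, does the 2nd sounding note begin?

note 2 onset = 3/2b = 882.353ms

1. 0.0ms @ 0 + 882.353ms (3/2)
2. 882.353ms @ 3/2 + 4411.765ms (15/2)
3. 5294.118ms @ 9 + 1764.706ms (3)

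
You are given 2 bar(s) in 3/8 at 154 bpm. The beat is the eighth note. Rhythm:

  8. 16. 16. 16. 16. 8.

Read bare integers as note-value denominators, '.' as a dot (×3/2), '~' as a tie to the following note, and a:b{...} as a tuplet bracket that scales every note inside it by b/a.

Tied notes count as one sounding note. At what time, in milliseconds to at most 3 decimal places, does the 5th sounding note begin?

1. 0.0ms @ 0 + 584.416ms (3/2)
2. 584.416ms @ 3/2 + 292.208ms (3/4)
3. 876.623ms @ 9/4 + 292.208ms (3/4)
4. 1168.831ms @ 3 + 292.208ms (3/4)
5. 1461.039ms @ 15/4 + 292.208ms (3/4)
6. 1753.247ms @ 9/2 + 584.416ms (3/2)

note 5 onset = 15/4b = 1461.039ms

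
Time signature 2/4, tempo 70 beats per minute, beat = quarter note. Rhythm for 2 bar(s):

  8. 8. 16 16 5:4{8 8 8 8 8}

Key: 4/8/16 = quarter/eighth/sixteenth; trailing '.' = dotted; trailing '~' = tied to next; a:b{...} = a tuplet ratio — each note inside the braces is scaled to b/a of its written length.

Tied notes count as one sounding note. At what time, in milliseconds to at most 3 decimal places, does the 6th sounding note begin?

1. 0.0ms @ 0 + 642.857ms (3/4)
2. 642.857ms @ 3/4 + 642.857ms (3/4)
3. 1285.714ms @ 3/2 + 214.286ms (1/4)
4. 1500.0ms @ 7/4 + 214.286ms (1/4)
5. 1714.286ms @ 2 + 342.857ms (2/5)
6. 2057.143ms @ 12/5 + 342.857ms (2/5)
7. 2400.0ms @ 14/5 + 342.857ms (2/5)
8. 2742.857ms @ 16/5 + 342.857ms (2/5)
9. 3085.714ms @ 18/5 + 342.857ms (2/5)

note 6 onset = 12/5b = 2057.143ms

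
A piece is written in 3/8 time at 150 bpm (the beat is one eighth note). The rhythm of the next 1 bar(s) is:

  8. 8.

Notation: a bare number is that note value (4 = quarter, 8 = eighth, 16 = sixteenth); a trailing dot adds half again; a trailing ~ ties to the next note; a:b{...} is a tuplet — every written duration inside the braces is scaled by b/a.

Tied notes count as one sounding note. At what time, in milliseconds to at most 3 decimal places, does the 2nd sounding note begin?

note 2 onset = 3/2b = 600.0ms

1. 0.0ms @ 0 + 600.0ms (3/2)
2. 600.0ms @ 3/2 + 600.0ms (3/2)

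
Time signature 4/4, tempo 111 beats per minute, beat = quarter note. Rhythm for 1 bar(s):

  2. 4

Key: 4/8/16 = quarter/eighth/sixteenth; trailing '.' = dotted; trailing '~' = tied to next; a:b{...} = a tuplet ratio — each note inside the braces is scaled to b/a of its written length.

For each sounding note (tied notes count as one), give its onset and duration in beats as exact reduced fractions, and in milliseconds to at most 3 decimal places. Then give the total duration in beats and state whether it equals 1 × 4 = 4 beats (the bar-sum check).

1) 0.0ms=0b +1621.622ms=3b
2) 1621.622ms=3b +540.541ms=1b
Σ=4b of 4 (111bpm 4/4) — PASS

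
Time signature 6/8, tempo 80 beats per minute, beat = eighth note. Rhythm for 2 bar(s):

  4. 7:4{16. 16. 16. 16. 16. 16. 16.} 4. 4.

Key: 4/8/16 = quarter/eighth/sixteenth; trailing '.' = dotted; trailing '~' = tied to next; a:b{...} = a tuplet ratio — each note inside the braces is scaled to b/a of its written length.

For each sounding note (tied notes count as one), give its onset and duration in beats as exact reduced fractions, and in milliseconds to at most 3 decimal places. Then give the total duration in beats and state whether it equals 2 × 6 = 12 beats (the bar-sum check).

1) 0.0ms=0b +2250.0ms=3b
2) 2250.0ms=3b +321.429ms=3/7b
3) 2571.429ms=24/7b +321.429ms=3/7b
4) 2892.857ms=27/7b +321.429ms=3/7b
5) 3214.286ms=30/7b +321.429ms=3/7b
6) 3535.714ms=33/7b +321.429ms=3/7b
7) 3857.143ms=36/7b +321.429ms=3/7b
8) 4178.571ms=39/7b +321.429ms=3/7b
9) 4500.0ms=6b +2250.0ms=3b
10) 6750.0ms=9b +2250.0ms=3b
Σ=12b of 12 (80bpm 6/8) — PASS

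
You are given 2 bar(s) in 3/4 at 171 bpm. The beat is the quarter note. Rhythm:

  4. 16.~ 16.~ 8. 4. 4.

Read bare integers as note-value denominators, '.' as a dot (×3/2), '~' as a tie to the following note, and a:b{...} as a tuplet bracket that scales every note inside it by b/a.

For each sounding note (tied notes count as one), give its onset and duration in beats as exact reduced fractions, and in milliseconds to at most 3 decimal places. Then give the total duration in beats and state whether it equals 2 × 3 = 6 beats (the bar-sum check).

1) 0.0ms=0b +526.316ms=3/2b
2) 526.316ms=3/2b +526.316ms=3/2b
3) 1052.632ms=3b +526.316ms=3/2b
4) 1578.947ms=9/2b +526.316ms=3/2b
Σ=6b of 6 (171bpm 3/4) — PASS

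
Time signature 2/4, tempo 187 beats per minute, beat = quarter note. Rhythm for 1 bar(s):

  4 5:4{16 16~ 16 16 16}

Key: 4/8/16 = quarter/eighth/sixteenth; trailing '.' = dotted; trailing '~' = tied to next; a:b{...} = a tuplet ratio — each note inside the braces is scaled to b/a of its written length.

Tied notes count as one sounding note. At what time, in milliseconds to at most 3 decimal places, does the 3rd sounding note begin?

1. 0.0ms @ 0 + 320.856ms (1)
2. 320.856ms @ 1 + 64.171ms (1/5)
3. 385.027ms @ 6/5 + 128.342ms (2/5)
4. 513.369ms @ 8/5 + 64.171ms (1/5)
5. 577.54ms @ 9/5 + 64.171ms (1/5)

note 3 onset = 6/5b = 385.027ms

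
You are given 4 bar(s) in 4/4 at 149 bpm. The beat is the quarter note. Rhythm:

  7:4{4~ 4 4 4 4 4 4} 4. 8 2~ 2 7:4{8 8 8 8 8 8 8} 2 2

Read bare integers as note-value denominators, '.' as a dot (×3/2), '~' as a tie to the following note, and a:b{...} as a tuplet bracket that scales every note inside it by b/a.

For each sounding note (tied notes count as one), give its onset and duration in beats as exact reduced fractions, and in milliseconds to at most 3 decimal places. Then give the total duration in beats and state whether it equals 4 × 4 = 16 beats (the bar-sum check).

1) 0.0ms=0b +460.211ms=8/7b
2) 460.211ms=8/7b +230.105ms=4/7b
3) 690.316ms=12/7b +230.105ms=4/7b
4) 920.422ms=16/7b +230.105ms=4/7b
5) 1150.527ms=20/7b +230.105ms=4/7b
6) 1380.633ms=24/7b +230.105ms=4/7b
7) 1610.738ms=4b +604.027ms=3/2b
8) 2214.765ms=11/2b +201.342ms=1/2b
9) 2416.107ms=6b +1610.738ms=4b
10) 4026.846ms=10b +115.053ms=2/7b
11) 4141.898ms=72/7b +115.053ms=2/7b
12) 4256.951ms=74/7b +115.053ms=2/7b
13) 4372.004ms=76/7b +115.053ms=2/7b
14) 4487.057ms=78/7b +115.053ms=2/7b
15) 4602.109ms=80/7b +115.053ms=2/7b
16) 4717.162ms=82/7b +115.053ms=2/7b
17) 4832.215ms=12b +805.369ms=2b
18) 5637.584ms=14b +805.369ms=2b
Σ=16b of 16 (149bpm 4/4) — PASS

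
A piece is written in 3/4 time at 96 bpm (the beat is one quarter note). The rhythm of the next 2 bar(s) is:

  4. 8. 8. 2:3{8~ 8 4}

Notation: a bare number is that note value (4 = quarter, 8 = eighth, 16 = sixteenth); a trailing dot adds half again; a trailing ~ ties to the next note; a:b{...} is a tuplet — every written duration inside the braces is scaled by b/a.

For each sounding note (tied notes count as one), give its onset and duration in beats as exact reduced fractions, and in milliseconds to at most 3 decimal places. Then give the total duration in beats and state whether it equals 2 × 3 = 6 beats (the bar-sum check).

1) 0.0ms=0b +937.5ms=3/2b
2) 937.5ms=3/2b +468.75ms=3/4b
3) 1406.25ms=9/4b +468.75ms=3/4b
4) 1875.0ms=3b +937.5ms=3/2b
5) 2812.5ms=9/2b +937.5ms=3/2b
Σ=6b of 6 (96bpm 3/4) — PASS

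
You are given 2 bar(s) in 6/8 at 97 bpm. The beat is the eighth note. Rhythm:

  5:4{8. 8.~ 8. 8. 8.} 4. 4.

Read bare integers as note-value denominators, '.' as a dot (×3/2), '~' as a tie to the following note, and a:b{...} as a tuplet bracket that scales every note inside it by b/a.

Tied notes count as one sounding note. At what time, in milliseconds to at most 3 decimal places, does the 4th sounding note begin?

1. 0.0ms @ 0 + 742.268ms (6/5)
2. 742.268ms @ 6/5 + 1484.536ms (12/5)
3. 2226.804ms @ 18/5 + 742.268ms (6/5)
4. 2969.072ms @ 24/5 + 742.268ms (6/5)
5. 3711.34ms @ 6 + 1855.67ms (3)
6. 5567.01ms @ 9 + 1855.67ms (3)

note 4 onset = 24/5b = 2969.072ms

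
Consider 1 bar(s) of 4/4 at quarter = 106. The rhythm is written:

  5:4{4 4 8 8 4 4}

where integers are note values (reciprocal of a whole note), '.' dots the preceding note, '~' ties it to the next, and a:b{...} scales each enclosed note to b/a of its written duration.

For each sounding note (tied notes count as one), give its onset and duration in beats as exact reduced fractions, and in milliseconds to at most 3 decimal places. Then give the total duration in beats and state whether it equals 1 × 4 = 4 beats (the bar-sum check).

1) 0.0ms=0b +452.83ms=4/5b
2) 452.83ms=4/5b +452.83ms=4/5b
3) 905.66ms=8/5b +226.415ms=2/5b
4) 1132.075ms=2b +226.415ms=2/5b
5) 1358.491ms=12/5b +452.83ms=4/5b
6) 1811.321ms=16/5b +452.83ms=4/5b
Σ=4b of 4 (106bpm 4/4) — PASS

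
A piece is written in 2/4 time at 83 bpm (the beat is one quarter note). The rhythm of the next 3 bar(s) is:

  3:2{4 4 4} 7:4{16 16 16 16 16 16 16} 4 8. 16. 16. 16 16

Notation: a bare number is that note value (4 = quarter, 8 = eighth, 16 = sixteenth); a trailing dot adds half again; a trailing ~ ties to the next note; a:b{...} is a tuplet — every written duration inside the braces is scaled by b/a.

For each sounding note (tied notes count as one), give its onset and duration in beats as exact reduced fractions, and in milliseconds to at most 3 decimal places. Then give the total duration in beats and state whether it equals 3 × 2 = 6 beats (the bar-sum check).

1) 0.0ms=0b +481.928ms=2/3b
2) 481.928ms=2/3b +481.928ms=2/3b
3) 963.855ms=4/3b +481.928ms=2/3b
4) 1445.783ms=2b +103.27ms=1/7b
5) 1549.053ms=15/7b +103.27ms=1/7b
6) 1652.324ms=16/7b +103.27ms=1/7b
7) 1755.594ms=17/7b +103.27ms=1/7b
8) 1858.864ms=18/7b +103.27ms=1/7b
9) 1962.134ms=19/7b +103.27ms=1/7b
10) 2065.404ms=20/7b +103.27ms=1/7b
11) 2168.675ms=3b +722.892ms=1b
12) 2891.566ms=4b +542.169ms=3/4b
13) 3433.735ms=19/4b +271.084ms=3/8b
14) 3704.819ms=41/8b +271.084ms=3/8b
15) 3975.904ms=11/2b +180.723ms=1/4b
16) 4156.627ms=23/4b +180.723ms=1/4b
Σ=6b of 6 (83bpm 2/4) — PASS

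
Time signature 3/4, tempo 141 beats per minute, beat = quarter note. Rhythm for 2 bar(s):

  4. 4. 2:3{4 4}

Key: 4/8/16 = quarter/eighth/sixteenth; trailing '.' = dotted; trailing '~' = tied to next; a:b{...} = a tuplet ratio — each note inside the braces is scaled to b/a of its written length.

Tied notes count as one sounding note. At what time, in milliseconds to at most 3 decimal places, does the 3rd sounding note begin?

1. 0.0ms @ 0 + 638.298ms (3/2)
2. 638.298ms @ 3/2 + 638.298ms (3/2)
3. 1276.596ms @ 3 + 638.298ms (3/2)
4. 1914.894ms @ 9/2 + 638.298ms (3/2)

note 3 onset = 3b = 1276.596ms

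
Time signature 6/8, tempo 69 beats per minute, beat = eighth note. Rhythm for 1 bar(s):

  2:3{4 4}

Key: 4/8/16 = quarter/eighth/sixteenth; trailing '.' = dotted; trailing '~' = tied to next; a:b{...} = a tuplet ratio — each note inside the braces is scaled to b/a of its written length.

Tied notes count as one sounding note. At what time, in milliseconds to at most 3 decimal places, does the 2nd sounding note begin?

1. 0.0ms @ 0 + 2608.696ms (3)
2. 2608.696ms @ 3 + 2608.696ms (3)

note 2 onset = 3b = 2608.696ms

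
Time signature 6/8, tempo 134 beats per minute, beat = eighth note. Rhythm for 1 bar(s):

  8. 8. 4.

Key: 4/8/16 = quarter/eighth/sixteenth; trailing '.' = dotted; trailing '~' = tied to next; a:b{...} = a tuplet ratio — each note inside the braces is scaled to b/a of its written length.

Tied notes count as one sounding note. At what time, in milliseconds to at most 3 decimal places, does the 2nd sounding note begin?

note 2 onset = 3/2b = 671.642ms

1. 0.0ms @ 0 + 671.642ms (3/2)
2. 671.642ms @ 3/2 + 671.642ms (3/2)
3. 1343.284ms @ 3 + 1343.284ms (3)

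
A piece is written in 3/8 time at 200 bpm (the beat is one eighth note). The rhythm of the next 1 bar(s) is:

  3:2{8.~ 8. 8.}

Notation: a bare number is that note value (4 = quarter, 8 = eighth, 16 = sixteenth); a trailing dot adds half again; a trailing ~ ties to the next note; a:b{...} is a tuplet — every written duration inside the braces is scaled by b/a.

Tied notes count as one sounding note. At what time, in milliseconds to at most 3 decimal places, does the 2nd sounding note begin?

1. 0.0ms @ 0 + 600.0ms (2)
2. 600.0ms @ 2 + 300.0ms (1)

note 2 onset = 2b = 600.0ms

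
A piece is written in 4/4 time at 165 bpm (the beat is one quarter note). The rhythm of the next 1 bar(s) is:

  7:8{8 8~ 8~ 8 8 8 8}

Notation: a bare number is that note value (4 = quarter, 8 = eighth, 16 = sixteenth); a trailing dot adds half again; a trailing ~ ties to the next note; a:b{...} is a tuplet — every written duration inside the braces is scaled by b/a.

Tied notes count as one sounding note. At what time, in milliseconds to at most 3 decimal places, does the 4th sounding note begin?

note 4 onset = 20/7b = 1038.961ms

1. 0.0ms @ 0 + 207.792ms (4/7)
2. 207.792ms @ 4/7 + 623.377ms (12/7)
3. 831.169ms @ 16/7 + 207.792ms (4/7)
4. 1038.961ms @ 20/7 + 207.792ms (4/7)
5. 1246.753ms @ 24/7 + 207.792ms (4/7)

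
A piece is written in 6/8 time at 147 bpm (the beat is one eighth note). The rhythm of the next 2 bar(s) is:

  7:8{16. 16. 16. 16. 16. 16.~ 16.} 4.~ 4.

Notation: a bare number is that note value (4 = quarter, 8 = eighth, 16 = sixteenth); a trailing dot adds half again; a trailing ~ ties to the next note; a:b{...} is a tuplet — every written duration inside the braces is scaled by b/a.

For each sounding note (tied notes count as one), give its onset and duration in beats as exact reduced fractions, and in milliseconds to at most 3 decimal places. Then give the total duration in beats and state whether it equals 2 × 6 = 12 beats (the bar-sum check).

1) 0.0ms=0b +349.854ms=6/7b
2) 349.854ms=6/7b +349.854ms=6/7b
3) 699.708ms=12/7b +349.854ms=6/7b
4) 1049.563ms=18/7b +349.854ms=6/7b
5) 1399.417ms=24/7b +349.854ms=6/7b
6) 1749.271ms=30/7b +699.708ms=12/7b
7) 2448.98ms=6b +2448.98ms=6b
Σ=12b of 12 (147bpm 6/8) — PASS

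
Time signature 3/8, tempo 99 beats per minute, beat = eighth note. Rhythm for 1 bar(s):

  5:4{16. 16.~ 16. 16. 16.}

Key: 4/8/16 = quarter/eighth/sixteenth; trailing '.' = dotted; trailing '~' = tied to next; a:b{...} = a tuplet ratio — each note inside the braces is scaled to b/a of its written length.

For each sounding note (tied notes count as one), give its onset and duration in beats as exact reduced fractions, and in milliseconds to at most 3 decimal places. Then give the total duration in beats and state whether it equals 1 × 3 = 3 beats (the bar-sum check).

1) 0.0ms=0b +363.636ms=3/5b
2) 363.636ms=3/5b +727.273ms=6/5b
3) 1090.909ms=9/5b +363.636ms=3/5b
4) 1454.545ms=12/5b +363.636ms=3/5b
Σ=3b of 3 (99bpm 3/8) — PASS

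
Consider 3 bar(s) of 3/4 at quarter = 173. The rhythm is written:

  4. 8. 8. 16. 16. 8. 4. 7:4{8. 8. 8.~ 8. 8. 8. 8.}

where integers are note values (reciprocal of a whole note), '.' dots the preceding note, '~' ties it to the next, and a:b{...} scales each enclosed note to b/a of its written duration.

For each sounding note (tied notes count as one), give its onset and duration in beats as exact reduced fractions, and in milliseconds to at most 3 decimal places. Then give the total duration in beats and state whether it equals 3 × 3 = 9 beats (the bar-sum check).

1) 0.0ms=0b +520.231ms=3/2b
2) 520.231ms=3/2b +260.116ms=3/4b
3) 780.347ms=9/4b +260.116ms=3/4b
4) 1040.462ms=3b +130.058ms=3/8b
5) 1170.52ms=27/8b +130.058ms=3/8b
6) 1300.578ms=15/4b +260.116ms=3/4b
7) 1560.694ms=9/2b +520.231ms=3/2b
8) 2080.925ms=6b +148.637ms=3/7b
9) 2229.562ms=45/7b +148.637ms=3/7b
10) 2378.2ms=48/7b +297.275ms=6/7b
11) 2675.475ms=54/7b +148.637ms=3/7b
12) 2824.112ms=57/7b +148.637ms=3/7b
13) 2972.75ms=60/7b +148.637ms=3/7b
Σ=9b of 9 (173bpm 3/4) — PASS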